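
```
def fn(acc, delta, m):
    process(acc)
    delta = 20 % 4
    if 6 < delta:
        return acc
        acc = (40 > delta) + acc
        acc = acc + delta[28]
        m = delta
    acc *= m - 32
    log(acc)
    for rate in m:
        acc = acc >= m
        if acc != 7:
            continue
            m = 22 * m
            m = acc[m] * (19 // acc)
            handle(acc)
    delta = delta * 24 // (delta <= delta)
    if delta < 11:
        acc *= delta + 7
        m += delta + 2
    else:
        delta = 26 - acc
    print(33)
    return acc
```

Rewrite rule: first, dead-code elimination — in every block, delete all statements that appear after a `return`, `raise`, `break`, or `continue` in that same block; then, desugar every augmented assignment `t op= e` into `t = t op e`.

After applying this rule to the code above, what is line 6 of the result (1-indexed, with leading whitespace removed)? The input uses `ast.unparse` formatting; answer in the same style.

Transformed code:
def fn(acc, delta, m):
    process(acc)
    delta = 20 % 4
    if 6 < delta:
        return acc
    acc = acc * (m - 32)
    log(acc)
    for rate in m:
        acc = acc >= m
        if acc != 7:
            continue
    delta = delta * 24 // (delta <= delta)
    if delta < 11:
        acc = acc * (delta + 7)
        m = m + (delta + 2)
    else:
        delta = 26 - acc
    print(33)
    return acc

acc = acc * (m - 32)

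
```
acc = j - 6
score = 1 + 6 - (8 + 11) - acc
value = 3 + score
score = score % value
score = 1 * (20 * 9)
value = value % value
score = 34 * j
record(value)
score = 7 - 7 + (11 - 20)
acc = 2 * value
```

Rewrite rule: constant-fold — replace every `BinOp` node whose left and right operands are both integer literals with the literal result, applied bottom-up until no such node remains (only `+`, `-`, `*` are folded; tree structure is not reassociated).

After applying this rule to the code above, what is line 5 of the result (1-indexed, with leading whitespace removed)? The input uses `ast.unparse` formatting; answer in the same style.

Transformed code:
acc = j - 6
score = -12 - acc
value = 3 + score
score = score % value
score = 180
value = value % value
score = 34 * j
record(value)
score = -9
acc = 2 * value

score = 180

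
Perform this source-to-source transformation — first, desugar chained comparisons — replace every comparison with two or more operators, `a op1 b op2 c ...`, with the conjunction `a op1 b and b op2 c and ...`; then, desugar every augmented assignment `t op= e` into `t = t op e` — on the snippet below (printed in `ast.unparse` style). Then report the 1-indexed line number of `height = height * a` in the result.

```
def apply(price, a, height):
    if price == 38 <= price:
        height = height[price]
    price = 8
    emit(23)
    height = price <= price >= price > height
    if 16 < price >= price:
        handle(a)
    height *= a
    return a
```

9

Transformed code:
def apply(price, a, height):
    if price == 38 and 38 <= price:
        height = height[price]
    price = 8
    emit(23)
    height = price <= price and price >= price and (price > height)
    if 16 < price and price >= price:
        handle(a)
    height = height * a
    return a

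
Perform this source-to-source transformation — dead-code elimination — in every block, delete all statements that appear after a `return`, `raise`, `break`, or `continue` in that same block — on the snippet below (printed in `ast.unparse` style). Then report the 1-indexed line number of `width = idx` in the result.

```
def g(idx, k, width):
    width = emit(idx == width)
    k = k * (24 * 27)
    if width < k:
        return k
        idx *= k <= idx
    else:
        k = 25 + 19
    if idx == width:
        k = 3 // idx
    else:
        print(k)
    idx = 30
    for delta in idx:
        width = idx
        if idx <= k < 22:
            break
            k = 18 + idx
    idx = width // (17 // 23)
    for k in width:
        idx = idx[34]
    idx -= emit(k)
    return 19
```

Transformed code:
def g(idx, k, width):
    width = emit(idx == width)
    k = k * (24 * 27)
    if width < k:
        return k
    else:
        k = 25 + 19
    if idx == width:
        k = 3 // idx
    else:
        print(k)
    idx = 30
    for delta in idx:
        width = idx
        if idx <= k < 22:
            break
    idx = width // (17 // 23)
    for k in width:
        idx = idx[34]
    idx -= emit(k)
    return 19

14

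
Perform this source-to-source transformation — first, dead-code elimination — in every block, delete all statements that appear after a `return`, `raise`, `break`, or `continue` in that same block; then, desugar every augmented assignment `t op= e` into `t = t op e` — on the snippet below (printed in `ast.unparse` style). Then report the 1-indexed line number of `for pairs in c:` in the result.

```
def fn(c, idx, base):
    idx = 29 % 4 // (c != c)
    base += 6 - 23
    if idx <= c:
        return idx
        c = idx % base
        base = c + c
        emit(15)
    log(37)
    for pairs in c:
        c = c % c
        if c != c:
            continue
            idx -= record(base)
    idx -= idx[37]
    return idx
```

7

Transformed code:
def fn(c, idx, base):
    idx = 29 % 4 // (c != c)
    base = base + (6 - 23)
    if idx <= c:
        return idx
    log(37)
    for pairs in c:
        c = c % c
        if c != c:
            continue
    idx = idx - idx[37]
    return idx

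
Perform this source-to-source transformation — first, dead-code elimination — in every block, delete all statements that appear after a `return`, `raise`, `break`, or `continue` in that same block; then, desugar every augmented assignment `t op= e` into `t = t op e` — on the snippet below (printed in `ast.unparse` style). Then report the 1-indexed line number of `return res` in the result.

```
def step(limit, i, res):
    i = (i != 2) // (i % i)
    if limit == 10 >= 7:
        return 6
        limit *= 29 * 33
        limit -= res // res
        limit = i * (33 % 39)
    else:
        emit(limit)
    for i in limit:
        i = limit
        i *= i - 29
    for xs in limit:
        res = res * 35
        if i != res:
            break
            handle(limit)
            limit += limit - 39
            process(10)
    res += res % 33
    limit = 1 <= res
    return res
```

Transformed code:
def step(limit, i, res):
    i = (i != 2) // (i % i)
    if limit == 10 >= 7:
        return 6
    else:
        emit(limit)
    for i in limit:
        i = limit
        i = i * (i - 29)
    for xs in limit:
        res = res * 35
        if i != res:
            break
    res = res + res % 33
    limit = 1 <= res
    return res

16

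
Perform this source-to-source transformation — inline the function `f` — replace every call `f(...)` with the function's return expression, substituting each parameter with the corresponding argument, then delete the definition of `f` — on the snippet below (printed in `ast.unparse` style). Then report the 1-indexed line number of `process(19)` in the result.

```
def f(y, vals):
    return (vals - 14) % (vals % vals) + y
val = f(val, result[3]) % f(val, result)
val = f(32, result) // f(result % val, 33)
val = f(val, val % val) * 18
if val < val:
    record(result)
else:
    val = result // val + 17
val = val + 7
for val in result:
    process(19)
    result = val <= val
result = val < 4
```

10

Transformed code:
val = ((result[3] - 14) % (result[3] % result[3]) + val) % ((result - 14) % (result % result) + val)
val = ((result - 14) % (result % result) + 32) // ((33 - 14) % (33 % 33) + result % val)
val = ((val % val - 14) % (val % val % (val % val)) + val) * 18
if val < val:
    record(result)
else:
    val = result // val + 17
val = val + 7
for val in result:
    process(19)
    result = val <= val
result = val < 4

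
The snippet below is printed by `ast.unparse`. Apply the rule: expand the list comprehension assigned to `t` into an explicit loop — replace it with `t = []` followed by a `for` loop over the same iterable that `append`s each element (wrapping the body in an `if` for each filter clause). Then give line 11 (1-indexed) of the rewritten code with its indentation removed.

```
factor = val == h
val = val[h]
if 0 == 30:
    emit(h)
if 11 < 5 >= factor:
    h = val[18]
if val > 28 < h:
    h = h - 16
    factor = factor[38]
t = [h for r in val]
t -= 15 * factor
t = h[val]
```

Transformed code:
factor = val == h
val = val[h]
if 0 == 30:
    emit(h)
if 11 < 5 >= factor:
    h = val[18]
if val > 28 < h:
    h = h - 16
    factor = factor[38]
t = []
for r in val:
    t.append(h)
t -= 15 * factor
t = h[val]

for r in val:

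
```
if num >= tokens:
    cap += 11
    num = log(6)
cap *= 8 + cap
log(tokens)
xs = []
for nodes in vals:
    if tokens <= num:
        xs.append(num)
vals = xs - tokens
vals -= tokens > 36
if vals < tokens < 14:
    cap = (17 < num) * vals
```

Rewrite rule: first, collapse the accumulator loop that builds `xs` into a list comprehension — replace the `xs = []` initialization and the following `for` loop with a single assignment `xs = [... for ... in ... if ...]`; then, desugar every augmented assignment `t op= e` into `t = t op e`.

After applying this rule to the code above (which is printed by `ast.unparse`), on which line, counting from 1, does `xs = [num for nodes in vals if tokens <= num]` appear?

Transformed code:
if num >= tokens:
    cap = cap + 11
    num = log(6)
cap = cap * (8 + cap)
log(tokens)
xs = [num for nodes in vals if tokens <= num]
vals = xs - tokens
vals = vals - (tokens > 36)
if vals < tokens < 14:
    cap = (17 < num) * vals

6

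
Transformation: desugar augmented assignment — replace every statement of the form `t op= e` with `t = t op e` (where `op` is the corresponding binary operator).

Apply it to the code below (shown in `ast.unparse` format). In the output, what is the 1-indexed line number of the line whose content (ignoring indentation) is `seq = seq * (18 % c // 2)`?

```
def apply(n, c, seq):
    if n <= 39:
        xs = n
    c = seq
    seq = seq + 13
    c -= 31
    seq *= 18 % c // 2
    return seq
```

7

Transformed code:
def apply(n, c, seq):
    if n <= 39:
        xs = n
    c = seq
    seq = seq + 13
    c = c - 31
    seq = seq * (18 % c // 2)
    return seq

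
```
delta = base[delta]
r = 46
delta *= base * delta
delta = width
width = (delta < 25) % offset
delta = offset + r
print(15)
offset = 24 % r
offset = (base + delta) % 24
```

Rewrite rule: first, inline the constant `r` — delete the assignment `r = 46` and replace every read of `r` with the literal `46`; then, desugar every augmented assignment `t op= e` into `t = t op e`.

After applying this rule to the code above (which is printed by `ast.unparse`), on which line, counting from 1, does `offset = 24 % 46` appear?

Transformed code:
delta = base[delta]
delta = delta * (base * delta)
delta = width
width = (delta < 25) % offset
delta = offset + 46
print(15)
offset = 24 % 46
offset = (base + delta) % 24

7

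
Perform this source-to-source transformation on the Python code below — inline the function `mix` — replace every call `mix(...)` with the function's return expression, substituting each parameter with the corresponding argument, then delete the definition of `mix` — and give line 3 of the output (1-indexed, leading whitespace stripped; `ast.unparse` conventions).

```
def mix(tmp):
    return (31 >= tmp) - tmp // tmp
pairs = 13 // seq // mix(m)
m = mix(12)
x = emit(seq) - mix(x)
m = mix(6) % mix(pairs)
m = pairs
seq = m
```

Transformed code:
pairs = 13 // seq // ((31 >= m) - m // m)
m = (31 >= 12) - 12 // 12
x = emit(seq) - ((31 >= x) - x // x)
m = ((31 >= 6) - 6 // 6) % ((31 >= pairs) - pairs // pairs)
m = pairs
seq = m

x = emit(seq) - ((31 >= x) - x // x)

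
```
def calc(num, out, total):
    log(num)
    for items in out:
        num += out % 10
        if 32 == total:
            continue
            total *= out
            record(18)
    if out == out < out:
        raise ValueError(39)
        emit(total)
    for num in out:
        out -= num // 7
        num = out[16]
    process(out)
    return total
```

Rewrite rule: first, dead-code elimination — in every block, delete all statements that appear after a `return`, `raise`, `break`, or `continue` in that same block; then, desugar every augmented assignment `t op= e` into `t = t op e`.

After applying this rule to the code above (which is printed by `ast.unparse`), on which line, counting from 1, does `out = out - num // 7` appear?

10

Transformed code:
def calc(num, out, total):
    log(num)
    for items in out:
        num = num + out % 10
        if 32 == total:
            continue
    if out == out < out:
        raise ValueError(39)
    for num in out:
        out = out - num // 7
        num = out[16]
    process(out)
    return total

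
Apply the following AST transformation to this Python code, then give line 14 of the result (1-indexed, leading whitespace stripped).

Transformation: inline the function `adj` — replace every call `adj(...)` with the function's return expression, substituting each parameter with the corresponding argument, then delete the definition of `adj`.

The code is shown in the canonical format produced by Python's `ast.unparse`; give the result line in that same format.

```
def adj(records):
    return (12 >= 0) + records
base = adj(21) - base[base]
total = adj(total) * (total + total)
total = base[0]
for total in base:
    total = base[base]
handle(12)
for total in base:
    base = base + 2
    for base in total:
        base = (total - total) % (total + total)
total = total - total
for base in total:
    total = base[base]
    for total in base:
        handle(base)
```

for total in base:

Transformed code:
base = (12 >= 0) + 21 - base[base]
total = ((12 >= 0) + total) * (total + total)
total = base[0]
for total in base:
    total = base[base]
handle(12)
for total in base:
    base = base + 2
    for base in total:
        base = (total - total) % (total + total)
total = total - total
for base in total:
    total = base[base]
    for total in base:
        handle(base)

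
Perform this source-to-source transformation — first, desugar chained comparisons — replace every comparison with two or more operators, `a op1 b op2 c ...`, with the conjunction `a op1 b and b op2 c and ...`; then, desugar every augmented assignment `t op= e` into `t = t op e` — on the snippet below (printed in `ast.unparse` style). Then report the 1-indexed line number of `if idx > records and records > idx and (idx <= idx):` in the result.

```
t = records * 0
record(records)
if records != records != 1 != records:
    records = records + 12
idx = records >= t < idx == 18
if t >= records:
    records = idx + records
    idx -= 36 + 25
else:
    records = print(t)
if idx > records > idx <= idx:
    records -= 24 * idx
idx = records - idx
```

Transformed code:
t = records * 0
record(records)
if records != records and records != 1 and (1 != records):
    records = records + 12
idx = records >= t and t < idx and (idx == 18)
if t >= records:
    records = idx + records
    idx = idx - (36 + 25)
else:
    records = print(t)
if idx > records and records > idx and (idx <= idx):
    records = records - 24 * idx
idx = records - idx

11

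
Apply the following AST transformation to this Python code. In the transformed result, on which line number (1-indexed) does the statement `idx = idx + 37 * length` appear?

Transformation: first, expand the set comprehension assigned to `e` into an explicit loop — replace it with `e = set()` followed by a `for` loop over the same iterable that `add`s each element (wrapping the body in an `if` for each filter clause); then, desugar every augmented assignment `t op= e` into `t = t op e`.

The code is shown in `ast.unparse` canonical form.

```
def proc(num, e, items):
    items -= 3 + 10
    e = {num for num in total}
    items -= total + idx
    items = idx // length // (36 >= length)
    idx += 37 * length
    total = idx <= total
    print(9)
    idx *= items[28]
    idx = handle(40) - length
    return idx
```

8

Transformed code:
def proc(num, e, items):
    items = items - (3 + 10)
    e = set()
    for num in total:
        e.add(num)
    items = items - (total + idx)
    items = idx // length // (36 >= length)
    idx = idx + 37 * length
    total = idx <= total
    print(9)
    idx = idx * items[28]
    idx = handle(40) - length
    return idx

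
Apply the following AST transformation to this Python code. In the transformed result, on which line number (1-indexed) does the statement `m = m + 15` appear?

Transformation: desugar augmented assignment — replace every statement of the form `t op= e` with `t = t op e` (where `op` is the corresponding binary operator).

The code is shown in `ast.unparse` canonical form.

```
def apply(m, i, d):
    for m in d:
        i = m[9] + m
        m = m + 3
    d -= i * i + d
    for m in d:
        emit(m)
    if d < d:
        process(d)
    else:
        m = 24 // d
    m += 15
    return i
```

Transformed code:
def apply(m, i, d):
    for m in d:
        i = m[9] + m
        m = m + 3
    d = d - (i * i + d)
    for m in d:
        emit(m)
    if d < d:
        process(d)
    else:
        m = 24 // d
    m = m + 15
    return i

12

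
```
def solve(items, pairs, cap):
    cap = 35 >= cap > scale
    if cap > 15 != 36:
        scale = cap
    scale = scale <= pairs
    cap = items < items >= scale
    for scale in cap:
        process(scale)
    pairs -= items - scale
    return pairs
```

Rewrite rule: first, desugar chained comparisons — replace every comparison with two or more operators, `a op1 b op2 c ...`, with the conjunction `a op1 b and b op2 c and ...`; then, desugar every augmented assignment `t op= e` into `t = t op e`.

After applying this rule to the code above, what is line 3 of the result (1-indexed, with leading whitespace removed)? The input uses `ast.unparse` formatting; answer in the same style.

Transformed code:
def solve(items, pairs, cap):
    cap = 35 >= cap and cap > scale
    if cap > 15 and 15 != 36:
        scale = cap
    scale = scale <= pairs
    cap = items < items and items >= scale
    for scale in cap:
        process(scale)
    pairs = pairs - (items - scale)
    return pairs

if cap > 15 and 15 != 36:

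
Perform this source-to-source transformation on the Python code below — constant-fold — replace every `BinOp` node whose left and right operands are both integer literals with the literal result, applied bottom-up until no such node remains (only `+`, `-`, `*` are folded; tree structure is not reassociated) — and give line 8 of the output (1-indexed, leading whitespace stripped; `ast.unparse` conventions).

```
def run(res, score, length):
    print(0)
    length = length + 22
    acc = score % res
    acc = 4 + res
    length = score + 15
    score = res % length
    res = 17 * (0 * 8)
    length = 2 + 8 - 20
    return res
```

Transformed code:
def run(res, score, length):
    print(0)
    length = length + 22
    acc = score % res
    acc = 4 + res
    length = score + 15
    score = res % length
    res = 0
    length = -10
    return res

res = 0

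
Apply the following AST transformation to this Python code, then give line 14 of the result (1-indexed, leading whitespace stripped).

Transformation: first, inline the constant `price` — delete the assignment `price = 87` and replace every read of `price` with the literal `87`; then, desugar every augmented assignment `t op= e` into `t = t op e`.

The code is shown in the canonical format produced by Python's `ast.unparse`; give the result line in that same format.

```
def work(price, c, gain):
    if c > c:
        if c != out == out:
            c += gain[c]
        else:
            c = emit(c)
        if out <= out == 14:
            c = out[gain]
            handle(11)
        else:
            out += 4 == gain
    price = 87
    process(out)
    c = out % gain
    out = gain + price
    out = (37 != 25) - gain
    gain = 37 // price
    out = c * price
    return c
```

out = gain + 87

Transformed code:
def work(price, c, gain):
    if c > c:
        if c != out == out:
            c = c + gain[c]
        else:
            c = emit(c)
        if out <= out == 14:
            c = out[gain]
            handle(11)
        else:
            out = out + (4 == gain)
    process(out)
    c = out % gain
    out = gain + 87
    out = (37 != 25) - gain
    gain = 37 // 87
    out = c * 87
    return c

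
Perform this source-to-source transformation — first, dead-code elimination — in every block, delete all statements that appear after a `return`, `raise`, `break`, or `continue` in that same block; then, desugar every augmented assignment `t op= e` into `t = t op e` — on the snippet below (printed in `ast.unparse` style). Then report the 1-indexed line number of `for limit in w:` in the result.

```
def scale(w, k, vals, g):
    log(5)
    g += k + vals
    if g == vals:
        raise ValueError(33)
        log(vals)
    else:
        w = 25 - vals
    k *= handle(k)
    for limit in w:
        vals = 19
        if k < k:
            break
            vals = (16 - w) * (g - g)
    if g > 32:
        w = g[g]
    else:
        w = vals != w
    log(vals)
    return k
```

Transformed code:
def scale(w, k, vals, g):
    log(5)
    g = g + (k + vals)
    if g == vals:
        raise ValueError(33)
    else:
        w = 25 - vals
    k = k * handle(k)
    for limit in w:
        vals = 19
        if k < k:
            break
    if g > 32:
        w = g[g]
    else:
        w = vals != w
    log(vals)
    return k

9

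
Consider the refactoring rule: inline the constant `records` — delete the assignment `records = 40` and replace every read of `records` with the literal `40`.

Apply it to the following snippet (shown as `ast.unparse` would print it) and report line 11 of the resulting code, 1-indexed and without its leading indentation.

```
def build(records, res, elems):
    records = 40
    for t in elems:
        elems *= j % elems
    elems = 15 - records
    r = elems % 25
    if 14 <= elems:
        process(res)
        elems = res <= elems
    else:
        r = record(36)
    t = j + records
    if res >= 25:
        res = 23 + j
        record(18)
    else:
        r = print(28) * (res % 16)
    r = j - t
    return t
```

Transformed code:
def build(records, res, elems):
    for t in elems:
        elems *= j % elems
    elems = 15 - 40
    r = elems % 25
    if 14 <= elems:
        process(res)
        elems = res <= elems
    else:
        r = record(36)
    t = j + 40
    if res >= 25:
        res = 23 + j
        record(18)
    else:
        r = print(28) * (res % 16)
    r = j - t
    return t

t = j + 40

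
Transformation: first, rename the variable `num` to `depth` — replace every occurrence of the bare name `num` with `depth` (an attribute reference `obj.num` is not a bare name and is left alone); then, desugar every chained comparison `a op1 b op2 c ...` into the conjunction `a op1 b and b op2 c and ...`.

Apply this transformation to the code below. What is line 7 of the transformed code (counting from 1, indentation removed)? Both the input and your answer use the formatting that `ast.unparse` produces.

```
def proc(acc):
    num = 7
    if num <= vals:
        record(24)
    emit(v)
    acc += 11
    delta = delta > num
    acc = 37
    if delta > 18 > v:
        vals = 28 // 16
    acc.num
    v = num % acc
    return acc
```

delta = delta > depth

Transformed code:
def proc(acc):
    depth = 7
    if depth <= vals:
        record(24)
    emit(v)
    acc += 11
    delta = delta > depth
    acc = 37
    if delta > 18 and 18 > v:
        vals = 28 // 16
    acc.num
    v = depth % acc
    return acc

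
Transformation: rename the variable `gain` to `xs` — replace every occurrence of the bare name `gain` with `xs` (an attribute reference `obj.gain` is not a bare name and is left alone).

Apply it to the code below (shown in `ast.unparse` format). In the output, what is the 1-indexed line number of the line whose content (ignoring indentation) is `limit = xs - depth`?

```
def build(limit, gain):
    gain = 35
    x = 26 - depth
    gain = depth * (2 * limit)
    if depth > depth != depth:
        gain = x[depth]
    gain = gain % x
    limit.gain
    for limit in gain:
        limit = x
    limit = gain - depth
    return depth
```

11

Transformed code:
def build(limit, xs):
    xs = 35
    x = 26 - depth
    xs = depth * (2 * limit)
    if depth > depth != depth:
        xs = x[depth]
    xs = xs % x
    limit.gain
    for limit in xs:
        limit = x
    limit = xs - depth
    return depth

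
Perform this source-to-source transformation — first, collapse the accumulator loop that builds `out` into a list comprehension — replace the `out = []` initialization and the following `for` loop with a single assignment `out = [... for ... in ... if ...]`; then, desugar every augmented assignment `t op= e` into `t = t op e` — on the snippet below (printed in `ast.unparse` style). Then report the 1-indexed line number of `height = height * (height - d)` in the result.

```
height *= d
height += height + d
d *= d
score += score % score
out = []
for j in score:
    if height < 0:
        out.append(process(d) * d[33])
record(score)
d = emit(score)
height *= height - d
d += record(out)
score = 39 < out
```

8

Transformed code:
height = height * d
height = height + (height + d)
d = d * d
score = score + score % score
out = [process(d) * d[33] for j in score if height < 0]
record(score)
d = emit(score)
height = height * (height - d)
d = d + record(out)
score = 39 < out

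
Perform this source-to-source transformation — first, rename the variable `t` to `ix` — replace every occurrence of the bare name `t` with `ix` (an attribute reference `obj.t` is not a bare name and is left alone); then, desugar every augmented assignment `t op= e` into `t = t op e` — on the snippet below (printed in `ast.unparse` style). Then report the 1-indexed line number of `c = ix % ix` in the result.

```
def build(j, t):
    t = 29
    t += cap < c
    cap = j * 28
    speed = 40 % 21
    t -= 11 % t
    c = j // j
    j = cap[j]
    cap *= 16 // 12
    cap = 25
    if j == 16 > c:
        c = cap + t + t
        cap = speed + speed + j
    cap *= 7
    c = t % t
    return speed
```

15

Transformed code:
def build(j, ix):
    ix = 29
    ix = ix + (cap < c)
    cap = j * 28
    speed = 40 % 21
    ix = ix - 11 % ix
    c = j // j
    j = cap[j]
    cap = cap * (16 // 12)
    cap = 25
    if j == 16 > c:
        c = cap + ix + ix
        cap = speed + speed + j
    cap = cap * 7
    c = ix % ix
    return speed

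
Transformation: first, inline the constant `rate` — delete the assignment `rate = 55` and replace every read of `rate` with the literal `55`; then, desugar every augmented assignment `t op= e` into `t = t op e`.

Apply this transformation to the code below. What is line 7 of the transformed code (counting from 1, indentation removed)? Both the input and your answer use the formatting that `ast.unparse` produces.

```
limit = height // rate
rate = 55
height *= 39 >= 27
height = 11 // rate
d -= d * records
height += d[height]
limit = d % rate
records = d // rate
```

records = d // 55

Transformed code:
limit = height // 55
height = height * (39 >= 27)
height = 11 // 55
d = d - d * records
height = height + d[height]
limit = d % 55
records = d // 55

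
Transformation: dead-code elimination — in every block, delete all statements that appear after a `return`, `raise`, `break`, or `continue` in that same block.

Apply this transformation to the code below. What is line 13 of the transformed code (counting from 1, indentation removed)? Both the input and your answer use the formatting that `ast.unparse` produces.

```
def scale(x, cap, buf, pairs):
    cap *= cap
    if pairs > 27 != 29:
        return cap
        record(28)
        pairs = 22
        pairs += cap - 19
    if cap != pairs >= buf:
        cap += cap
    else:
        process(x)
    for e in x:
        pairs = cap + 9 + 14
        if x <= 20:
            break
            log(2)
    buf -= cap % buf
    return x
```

buf -= cap % buf

Transformed code:
def scale(x, cap, buf, pairs):
    cap *= cap
    if pairs > 27 != 29:
        return cap
    if cap != pairs >= buf:
        cap += cap
    else:
        process(x)
    for e in x:
        pairs = cap + 9 + 14
        if x <= 20:
            break
    buf -= cap % buf
    return x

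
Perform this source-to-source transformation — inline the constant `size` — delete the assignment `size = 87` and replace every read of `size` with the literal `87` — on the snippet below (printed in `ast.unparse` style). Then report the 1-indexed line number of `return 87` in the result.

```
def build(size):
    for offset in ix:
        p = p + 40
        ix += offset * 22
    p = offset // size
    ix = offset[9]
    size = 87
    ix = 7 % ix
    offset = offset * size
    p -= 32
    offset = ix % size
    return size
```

Transformed code:
def build(size):
    for offset in ix:
        p = p + 40
        ix += offset * 22
    p = offset // 87
    ix = offset[9]
    ix = 7 % ix
    offset = offset * 87
    p -= 32
    offset = ix % 87
    return 87

11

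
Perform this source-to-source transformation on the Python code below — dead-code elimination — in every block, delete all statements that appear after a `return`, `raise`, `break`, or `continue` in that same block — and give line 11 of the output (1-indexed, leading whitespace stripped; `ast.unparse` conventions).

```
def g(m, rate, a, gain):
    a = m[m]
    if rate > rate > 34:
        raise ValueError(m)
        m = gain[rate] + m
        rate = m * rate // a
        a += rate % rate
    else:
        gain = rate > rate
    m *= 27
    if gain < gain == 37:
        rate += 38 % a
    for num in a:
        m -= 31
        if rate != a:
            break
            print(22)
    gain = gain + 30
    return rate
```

Transformed code:
def g(m, rate, a, gain):
    a = m[m]
    if rate > rate > 34:
        raise ValueError(m)
    else:
        gain = rate > rate
    m *= 27
    if gain < gain == 37:
        rate += 38 % a
    for num in a:
        m -= 31
        if rate != a:
            break
    gain = gain + 30
    return rate

m -= 31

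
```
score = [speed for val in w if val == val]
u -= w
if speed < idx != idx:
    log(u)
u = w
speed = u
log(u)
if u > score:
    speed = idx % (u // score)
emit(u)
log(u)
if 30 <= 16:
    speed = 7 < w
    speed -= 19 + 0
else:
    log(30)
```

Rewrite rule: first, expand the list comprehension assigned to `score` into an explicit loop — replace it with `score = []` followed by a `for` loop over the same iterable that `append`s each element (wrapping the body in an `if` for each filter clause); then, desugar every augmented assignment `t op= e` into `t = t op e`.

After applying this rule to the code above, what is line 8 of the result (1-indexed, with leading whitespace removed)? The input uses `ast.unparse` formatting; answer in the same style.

Transformed code:
score = []
for val in w:
    if val == val:
        score.append(speed)
u = u - w
if speed < idx != idx:
    log(u)
u = w
speed = u
log(u)
if u > score:
    speed = idx % (u // score)
emit(u)
log(u)
if 30 <= 16:
    speed = 7 < w
    speed = speed - (19 + 0)
else:
    log(30)

u = w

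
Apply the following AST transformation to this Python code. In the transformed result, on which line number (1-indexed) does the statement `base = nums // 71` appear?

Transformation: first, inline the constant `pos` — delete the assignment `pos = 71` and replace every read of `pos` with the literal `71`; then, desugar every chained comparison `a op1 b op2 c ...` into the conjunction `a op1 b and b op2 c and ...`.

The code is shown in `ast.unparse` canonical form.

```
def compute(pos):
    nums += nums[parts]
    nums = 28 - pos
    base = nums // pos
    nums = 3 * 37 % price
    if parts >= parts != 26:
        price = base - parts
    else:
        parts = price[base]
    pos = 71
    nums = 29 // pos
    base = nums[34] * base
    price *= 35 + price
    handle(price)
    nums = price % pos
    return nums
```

4

Transformed code:
def compute(pos):
    nums += nums[parts]
    nums = 28 - 71
    base = nums // 71
    nums = 3 * 37 % price
    if parts >= parts and parts != 26:
        price = base - parts
    else:
        parts = price[base]
    nums = 29 // 71
    base = nums[34] * base
    price *= 35 + price
    handle(price)
    nums = price % 71
    return nums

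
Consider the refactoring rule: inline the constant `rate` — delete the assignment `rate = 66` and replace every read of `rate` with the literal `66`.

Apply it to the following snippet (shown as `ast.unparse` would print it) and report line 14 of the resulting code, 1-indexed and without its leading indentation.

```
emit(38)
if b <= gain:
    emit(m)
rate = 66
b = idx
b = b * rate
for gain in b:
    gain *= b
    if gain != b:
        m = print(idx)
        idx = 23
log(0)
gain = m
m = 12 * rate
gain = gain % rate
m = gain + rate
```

Transformed code:
emit(38)
if b <= gain:
    emit(m)
b = idx
b = b * 66
for gain in b:
    gain *= b
    if gain != b:
        m = print(idx)
        idx = 23
log(0)
gain = m
m = 12 * 66
gain = gain % 66
m = gain + 66

gain = gain % 66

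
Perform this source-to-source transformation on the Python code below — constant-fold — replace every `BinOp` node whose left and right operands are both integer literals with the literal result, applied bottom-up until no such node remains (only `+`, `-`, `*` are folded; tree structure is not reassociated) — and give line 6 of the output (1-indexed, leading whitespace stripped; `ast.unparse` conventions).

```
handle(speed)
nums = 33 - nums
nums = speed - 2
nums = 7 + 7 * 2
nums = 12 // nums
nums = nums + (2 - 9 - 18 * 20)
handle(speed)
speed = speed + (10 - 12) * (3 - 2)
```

Transformed code:
handle(speed)
nums = 33 - nums
nums = speed - 2
nums = 21
nums = 12 // nums
nums = nums + -367
handle(speed)
speed = speed + -2

nums = nums + -367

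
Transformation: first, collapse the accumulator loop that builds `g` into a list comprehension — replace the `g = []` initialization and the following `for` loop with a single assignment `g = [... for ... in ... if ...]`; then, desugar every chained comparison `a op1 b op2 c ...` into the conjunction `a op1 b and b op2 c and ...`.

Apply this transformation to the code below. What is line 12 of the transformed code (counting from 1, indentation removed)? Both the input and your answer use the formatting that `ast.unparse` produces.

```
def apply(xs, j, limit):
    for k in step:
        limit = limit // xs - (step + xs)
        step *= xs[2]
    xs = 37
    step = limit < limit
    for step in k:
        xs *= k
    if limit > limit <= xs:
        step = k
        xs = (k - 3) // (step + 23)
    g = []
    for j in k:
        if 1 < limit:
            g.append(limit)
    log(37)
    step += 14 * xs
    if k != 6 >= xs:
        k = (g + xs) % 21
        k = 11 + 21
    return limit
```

g = [limit for j in k if 1 < limit]

Transformed code:
def apply(xs, j, limit):
    for k in step:
        limit = limit // xs - (step + xs)
        step *= xs[2]
    xs = 37
    step = limit < limit
    for step in k:
        xs *= k
    if limit > limit and limit <= xs:
        step = k
        xs = (k - 3) // (step + 23)
    g = [limit for j in k if 1 < limit]
    log(37)
    step += 14 * xs
    if k != 6 and 6 >= xs:
        k = (g + xs) % 21
        k = 11 + 21
    return limit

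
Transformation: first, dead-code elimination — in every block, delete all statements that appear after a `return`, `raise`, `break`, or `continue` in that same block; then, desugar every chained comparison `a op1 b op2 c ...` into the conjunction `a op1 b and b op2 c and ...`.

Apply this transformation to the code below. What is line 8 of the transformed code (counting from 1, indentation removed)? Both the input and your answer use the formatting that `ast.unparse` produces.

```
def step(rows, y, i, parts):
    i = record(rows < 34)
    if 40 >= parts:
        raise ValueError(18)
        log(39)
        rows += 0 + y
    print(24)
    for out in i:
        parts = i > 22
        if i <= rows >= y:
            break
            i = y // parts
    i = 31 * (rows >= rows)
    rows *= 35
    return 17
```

if i <= rows and rows >= y:

Transformed code:
def step(rows, y, i, parts):
    i = record(rows < 34)
    if 40 >= parts:
        raise ValueError(18)
    print(24)
    for out in i:
        parts = i > 22
        if i <= rows and rows >= y:
            break
    i = 31 * (rows >= rows)
    rows *= 35
    return 17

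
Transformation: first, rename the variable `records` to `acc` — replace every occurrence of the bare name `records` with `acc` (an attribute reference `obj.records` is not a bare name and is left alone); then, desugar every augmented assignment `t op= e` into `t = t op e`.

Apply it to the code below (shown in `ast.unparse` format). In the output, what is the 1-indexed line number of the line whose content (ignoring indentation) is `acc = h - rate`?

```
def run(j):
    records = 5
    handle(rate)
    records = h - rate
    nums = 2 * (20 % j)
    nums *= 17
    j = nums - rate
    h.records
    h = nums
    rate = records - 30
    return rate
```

4

Transformed code:
def run(j):
    acc = 5
    handle(rate)
    acc = h - rate
    nums = 2 * (20 % j)
    nums = nums * 17
    j = nums - rate
    h.records
    h = nums
    rate = acc - 30
    return rate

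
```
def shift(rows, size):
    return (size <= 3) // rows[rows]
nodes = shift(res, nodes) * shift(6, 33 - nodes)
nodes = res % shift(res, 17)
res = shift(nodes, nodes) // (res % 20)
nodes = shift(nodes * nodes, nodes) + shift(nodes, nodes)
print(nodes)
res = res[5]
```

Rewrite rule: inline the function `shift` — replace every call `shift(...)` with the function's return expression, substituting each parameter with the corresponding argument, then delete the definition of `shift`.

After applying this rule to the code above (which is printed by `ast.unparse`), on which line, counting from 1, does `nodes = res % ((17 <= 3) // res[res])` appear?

2

Transformed code:
nodes = (nodes <= 3) // res[res] * ((33 - nodes <= 3) // 6[6])
nodes = res % ((17 <= 3) // res[res])
res = (nodes <= 3) // nodes[nodes] // (res % 20)
nodes = (nodes <= 3) // (nodes * nodes)[nodes * nodes] + (nodes <= 3) // nodes[nodes]
print(nodes)
res = res[5]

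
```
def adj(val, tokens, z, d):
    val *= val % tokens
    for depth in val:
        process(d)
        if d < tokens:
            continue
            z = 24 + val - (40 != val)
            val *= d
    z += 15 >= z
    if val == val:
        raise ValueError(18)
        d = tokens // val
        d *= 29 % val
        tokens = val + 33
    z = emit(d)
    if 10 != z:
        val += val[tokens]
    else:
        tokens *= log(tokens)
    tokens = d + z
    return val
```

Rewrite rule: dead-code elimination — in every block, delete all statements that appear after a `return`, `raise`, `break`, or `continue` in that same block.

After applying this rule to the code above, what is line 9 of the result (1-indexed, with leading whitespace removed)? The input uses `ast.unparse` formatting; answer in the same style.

raise ValueError(18)

Transformed code:
def adj(val, tokens, z, d):
    val *= val % tokens
    for depth in val:
        process(d)
        if d < tokens:
            continue
    z += 15 >= z
    if val == val:
        raise ValueError(18)
    z = emit(d)
    if 10 != z:
        val += val[tokens]
    else:
        tokens *= log(tokens)
    tokens = d + z
    return val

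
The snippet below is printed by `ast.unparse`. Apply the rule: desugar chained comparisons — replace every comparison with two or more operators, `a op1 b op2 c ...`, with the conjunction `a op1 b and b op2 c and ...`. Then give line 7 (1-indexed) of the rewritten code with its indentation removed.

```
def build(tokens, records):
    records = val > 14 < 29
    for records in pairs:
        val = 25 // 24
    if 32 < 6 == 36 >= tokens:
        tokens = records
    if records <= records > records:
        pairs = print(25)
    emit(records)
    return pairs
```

if records <= records and records > records:

Transformed code:
def build(tokens, records):
    records = val > 14 and 14 < 29
    for records in pairs:
        val = 25 // 24
    if 32 < 6 and 6 == 36 and (36 >= tokens):
        tokens = records
    if records <= records and records > records:
        pairs = print(25)
    emit(records)
    return pairs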